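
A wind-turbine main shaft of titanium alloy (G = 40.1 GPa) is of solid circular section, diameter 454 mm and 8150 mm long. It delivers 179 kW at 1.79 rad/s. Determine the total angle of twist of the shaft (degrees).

ω = 1.79 rad/s, so T = P/ω = 179×10³ / 1.790 = 100000 N·m.
J = πd⁴/32 = π(0.454)⁴/32 = 4.171×10^-3 m⁴.
θ = T·L/(G·J) = 100000 × 8.15 / (40.1×10⁹ × 4.171×10^-3) = 4.873×10^-3 rad.

0.279°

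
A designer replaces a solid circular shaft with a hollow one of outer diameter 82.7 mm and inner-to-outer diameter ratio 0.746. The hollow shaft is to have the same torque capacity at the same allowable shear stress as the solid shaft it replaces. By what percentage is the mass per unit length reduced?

Equal τ_max and T ⇒ the solid shaft needs d_s³ = d_o³(1−k⁴), so d_s = 82.7·(1−0.746⁴)^(1/3) = 73.09 mm.
Area ratio A_h/A_s = d_o²(1−k²)/d_s² = (1−k²)/(1−k⁴)^(2/3) = 0.5678.
Mass saving = 1 − 0.5678 = 43.2 %.

43.2 %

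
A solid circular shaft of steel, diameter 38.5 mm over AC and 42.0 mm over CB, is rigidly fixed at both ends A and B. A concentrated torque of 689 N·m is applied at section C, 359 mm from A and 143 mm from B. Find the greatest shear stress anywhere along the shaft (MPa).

Compatibility: T_A·a/J_AC = T_B·b/J_CB with T_A + T_B = T₀.
J_AC = 2.16×10^-7 m⁴, J_CB = 3.05×10^-7 m⁴, so T_A = T₀·(J_AC/a)/((J_AC/a)+(J_CB/b)) = 151.2 N·m, T_B = 537.8 N·m.
τ in each portion: τ_AC = 1.35×10^7 Pa, τ_CB = 3.70×10^7 Pa; maximum is in CB.
τ_max = T_CB·r/J = 537.8·0.0210/3.05×10^-7 = 3.697×10^7 Pa.

37.0 MPa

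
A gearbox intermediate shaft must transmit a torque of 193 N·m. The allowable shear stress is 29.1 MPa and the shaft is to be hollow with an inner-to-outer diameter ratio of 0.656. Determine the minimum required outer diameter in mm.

34.6 mm

For a hollow shaft with d_i/d_o = 0.656: τ_max = 16T/(π d_o³ (1−k⁴)), so d_o = [16T/(π τ_allow (1−k⁴))]^(1/3) = [16·193.0/(π·2.91×10^7·0.8148)]^(1/3) = 0.03461 m.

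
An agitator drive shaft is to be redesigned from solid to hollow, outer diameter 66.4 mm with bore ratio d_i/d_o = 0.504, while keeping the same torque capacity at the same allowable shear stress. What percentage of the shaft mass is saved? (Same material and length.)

Equal τ_max and T ⇒ the solid shaft needs d_s³ = d_o³(1−k⁴), so d_s = 66.4·(1−0.504⁴)^(1/3) = 64.94 mm.
Area ratio A_h/A_s = d_o²(1−k²)/d_s² = (1−k²)/(1−k⁴)^(2/3) = 0.7799.
Mass saving = 1 − 0.7799 = 22.0 %.

22.0 %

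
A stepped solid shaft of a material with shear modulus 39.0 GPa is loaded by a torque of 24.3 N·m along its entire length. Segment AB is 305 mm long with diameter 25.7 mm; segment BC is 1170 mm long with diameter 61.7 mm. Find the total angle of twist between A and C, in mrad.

J_AB = π(0.0257)⁴/32 = 4.28×10^-8 m⁴; J_BC = π(0.0617)⁴/32 = 1.42×10^-6 m⁴.
θ = (T/G)·Σ L_i/J_i = (24.30/39.0×10⁹)·(0.305/4.28×10^-8 + 1.17/1.42×10^-6) = 4.950×10^-3 rad.

4.95 mrad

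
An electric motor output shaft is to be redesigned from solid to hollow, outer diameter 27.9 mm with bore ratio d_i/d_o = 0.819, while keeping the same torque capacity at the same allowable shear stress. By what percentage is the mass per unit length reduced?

51.0 %

Equal τ_max and T ⇒ the solid shaft needs d_s³ = d_o³(1−k⁴), so d_s = 27.9·(1−0.819⁴)^(1/3) = 22.86 mm.
Area ratio A_h/A_s = d_o²(1−k²)/d_s² = (1−k²)/(1−k⁴)^(2/3) = 0.4904.
Mass saving = 1 − 0.4904 = 51.0 %.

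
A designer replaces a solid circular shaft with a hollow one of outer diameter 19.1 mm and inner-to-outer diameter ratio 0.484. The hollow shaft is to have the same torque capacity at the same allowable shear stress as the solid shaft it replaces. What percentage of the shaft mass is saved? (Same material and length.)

Equal τ_max and T ⇒ the solid shaft needs d_s³ = d_o³(1−k⁴), so d_s = 19.1·(1−0.484⁴)^(1/3) = 18.74 mm.
Area ratio A_h/A_s = d_o²(1−k²)/d_s² = (1−k²)/(1−k⁴)^(2/3) = 0.7951.
Mass saving = 1 − 0.7951 = 20.5 %.

20.5 %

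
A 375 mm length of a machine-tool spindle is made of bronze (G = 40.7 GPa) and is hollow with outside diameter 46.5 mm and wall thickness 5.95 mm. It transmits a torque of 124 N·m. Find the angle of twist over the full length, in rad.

0.00359 rad

J = π(d_o⁴ − d_i⁴)/32 = π(0.0465⁴ − 0.0346⁴)/32 = 3.183×10^-7 m⁴.
θ = T·L/(G·J) = 124.0 × 0.375 / (40.7×10⁹ × 3.183×10^-7) = 3.589×10^-3 rad.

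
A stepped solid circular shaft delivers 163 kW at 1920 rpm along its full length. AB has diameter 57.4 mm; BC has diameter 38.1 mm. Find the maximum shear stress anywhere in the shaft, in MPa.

ω = 2π·1920/60 = 201.1 rad/s, so T = P/ω = 163×10³ / 201.1 = 810.7 N·m.
Under the same torque, τ_max = 16T/(πd³) is largest where d is smallest — segment BC (d = 38.1 mm).
τ_max = 16·810.7/(π·(0.0381)³) = 7.465×10^7 Pa.

74.7 MPa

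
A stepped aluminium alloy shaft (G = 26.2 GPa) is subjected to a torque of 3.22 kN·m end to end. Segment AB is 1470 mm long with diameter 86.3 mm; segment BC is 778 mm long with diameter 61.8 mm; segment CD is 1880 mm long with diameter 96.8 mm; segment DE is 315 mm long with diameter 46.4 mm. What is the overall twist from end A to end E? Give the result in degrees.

J_AB = π(0.0863)⁴/32 = 5.45×10^-6 m⁴; J_BC = π(0.0618)⁴/32 = 1.43×10^-6 m⁴; J_CD = π(0.0968)⁴/32 = 8.62×10^-6 m⁴; J_DE = π(0.0464)⁴/32 = 4.55×10^-7 m⁴.
θ = (T/G)·Σ L_i/J_i = (3220/26.2×10⁹)·(1.47/5.45×10^-6 + 0.778/1.43×10^-6 + 1.88/8.62×10^-6 + 0.315/4.55×10^-7) = 0.2118 rad.

12.1°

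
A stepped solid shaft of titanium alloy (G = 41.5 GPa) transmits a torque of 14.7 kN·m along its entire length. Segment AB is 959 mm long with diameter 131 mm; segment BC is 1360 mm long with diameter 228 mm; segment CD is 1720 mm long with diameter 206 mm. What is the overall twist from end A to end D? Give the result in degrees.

0.975°

J_AB = π(0.131)⁴/32 = 2.89×10^-5 m⁴; J_BC = π(0.228)⁴/32 = 2.65×10^-4 m⁴; J_CD = π(0.206)⁴/32 = 1.77×10^-4 m⁴.
θ = (T/G)·Σ L_i/J_i = (14700/41.5×10⁹)·(0.959/2.89×10^-5 + 1.36/2.65×10^-4 + 1.72/1.77×10^-4) = 0.01701 rad.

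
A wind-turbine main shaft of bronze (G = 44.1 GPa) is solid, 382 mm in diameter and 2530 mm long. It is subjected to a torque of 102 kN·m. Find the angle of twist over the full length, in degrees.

J = πd⁴/32 = π(0.382)⁴/32 = 2.091×10^-3 m⁴.
θ = T·L/(G·J) = 102000 × 2.53 / (44.1×10⁹ × 2.091×10^-3) = 2.799×10^-3 rad.

0.160°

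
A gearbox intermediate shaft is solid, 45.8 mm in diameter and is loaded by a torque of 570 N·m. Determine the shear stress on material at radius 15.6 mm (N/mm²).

J = πd⁴/32 = π(0.0458)⁴/32 = 4.320×10^-7 m⁴.
Shear stress varies linearly with radius: τ = T·r/J = 570.0 × 0.0156 / 4.320×10^-7 = 2.058×10^7 Pa.

20.6 N/mm²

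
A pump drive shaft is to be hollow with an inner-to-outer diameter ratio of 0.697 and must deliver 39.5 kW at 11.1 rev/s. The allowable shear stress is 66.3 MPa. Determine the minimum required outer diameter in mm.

38.5 mm

ω = 2π·11.1 = 69.74 rad/s, so T = P/ω = 39.5×10³ / 69.74 = 566.4 N·m.
For a hollow shaft with d_i/d_o = 0.697: τ_max = 16T/(π d_o³ (1−k⁴)), so d_o = [16T/(π τ_allow (1−k⁴))]^(1/3) = [16·566.4/(π·6.63×10^7·0.7640)]^(1/3) = 0.03847 m.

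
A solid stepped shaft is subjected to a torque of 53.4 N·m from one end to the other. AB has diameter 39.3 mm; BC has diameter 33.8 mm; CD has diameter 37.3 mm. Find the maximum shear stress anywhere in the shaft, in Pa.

7.04e6 Pa

Under the same torque, τ_max = 16T/(πd³) is largest where d is smallest — segment BC (d = 33.8 mm).
τ_max = 16·53.40/(π·(0.0338)³) = 7.043×10^6 Pa.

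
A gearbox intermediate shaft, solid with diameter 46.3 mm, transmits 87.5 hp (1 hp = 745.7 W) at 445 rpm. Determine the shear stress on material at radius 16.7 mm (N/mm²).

51.8 N/mm²

ω = 2π·445/60 = 46.60 rad/s, so T = P/ω = 87.5×745.7 / 46.60 = 1400 N·m.
J = πd⁴/32 = π(0.0463)⁴/32 = 4.512×10^-7 m⁴.
Shear stress varies linearly with radius: τ = T·r/J = 1400 × 0.0167 / 4.512×10^-7 = 5.183×10^7 Pa.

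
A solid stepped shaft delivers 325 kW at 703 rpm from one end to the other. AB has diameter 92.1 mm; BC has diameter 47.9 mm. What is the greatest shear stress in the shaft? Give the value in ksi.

29.7 ksi

ω = 2π·703/60 = 73.62 rad/s, so T = P/ω = 325×10³ / 73.62 = 4415 N·m.
Under the same torque, τ_max = 16T/(πd³) is largest where d is smallest — segment BC (d = 47.9 mm).
τ_max = 16·4415/(π·(0.0479)³) = 2.046×10^8 Pa.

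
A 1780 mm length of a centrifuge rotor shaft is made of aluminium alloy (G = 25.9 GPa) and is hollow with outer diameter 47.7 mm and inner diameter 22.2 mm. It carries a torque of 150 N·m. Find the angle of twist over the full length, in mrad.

J = π(d_o⁴ − d_i⁴)/32 = π(0.0477⁴ − 0.0222⁴)/32 = 4.844×10^-7 m⁴.
θ = T·L/(G·J) = 150.0 × 1.78 / (25.9×10⁹ × 4.844×10^-7) = 0.02128 rad.

21.3 mrad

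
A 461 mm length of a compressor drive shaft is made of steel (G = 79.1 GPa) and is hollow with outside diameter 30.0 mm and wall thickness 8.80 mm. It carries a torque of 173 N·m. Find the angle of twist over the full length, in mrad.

J = π(d_o⁴ − d_i⁴)/32 = π(0.0300⁴ − 0.0124⁴)/32 = 7.720×10^-8 m⁴.
θ = T·L/(G·J) = 173.0 × 0.461 / (79.1×10⁹ × 7.720×10^-8) = 0.01306 rad.

13.1 mrad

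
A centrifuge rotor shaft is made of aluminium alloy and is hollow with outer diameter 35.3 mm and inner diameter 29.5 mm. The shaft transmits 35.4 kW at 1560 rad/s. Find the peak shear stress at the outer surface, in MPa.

5.13 MPa

ω = 1560 rad/s, so T = P/ω = 35.4×10³ / 1560 = 22.69 N·m.
J = π(d_o⁴ − d_i⁴)/32 = π(0.0353⁴ − 0.0295⁴)/32 = 7.809×10^-8 m⁴.
τ_max = T·r/J = 22.69 × 0.0176 / 7.809×10^-8 = 5.129×10^6 Pa.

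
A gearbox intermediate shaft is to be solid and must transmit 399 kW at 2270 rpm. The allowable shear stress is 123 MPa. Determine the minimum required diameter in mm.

ω = 2π·2270/60 = 237.7 rad/s, so T = P/ω = 399×10³ / 237.7 = 1678 N·m.
For a solid shaft τ_max = 16T/(πd³), so d = (16T/(π τ_allow))^(1/3) = (16·1678/(π·1.23×10^8))^(1/3) = 0.04111 m.

41.1 mm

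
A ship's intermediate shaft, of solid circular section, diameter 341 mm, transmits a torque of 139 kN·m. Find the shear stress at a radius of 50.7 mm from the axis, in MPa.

J = πd⁴/32 = π(0.341)⁴/32 = 1.327×10^-3 m⁴.
Shear stress varies linearly with radius: τ = T·r/J = 139000 × 0.0507 / 1.327×10^-3 = 5.309×10^6 Pa.

5.31 MPa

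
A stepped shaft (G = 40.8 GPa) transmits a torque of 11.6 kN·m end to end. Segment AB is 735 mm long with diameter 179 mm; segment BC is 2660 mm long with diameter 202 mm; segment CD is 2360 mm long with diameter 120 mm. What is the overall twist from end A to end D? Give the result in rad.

J_AB = π(0.179)⁴/32 = 1.01×10^-4 m⁴; J_BC = π(0.202)⁴/32 = 1.63×10^-4 m⁴; J_CD = π(0.120)⁴/32 = 2.04×10^-5 m⁴.
θ = (T/G)·Σ L_i/J_i = (11600/40.8×10⁹)·(0.735/1.01×10^-4 + 2.66/1.63×10^-4 + 2.36/2.04×10^-5) = 0.03966 rad.

0.0397 rad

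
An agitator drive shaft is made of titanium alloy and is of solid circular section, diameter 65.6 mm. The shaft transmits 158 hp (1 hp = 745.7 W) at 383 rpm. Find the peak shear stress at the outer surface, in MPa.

53.0 MPa

ω = 2π·383/60 = 40.11 rad/s, so T = P/ω = 158×745.7 / 40.11 = 2938 N·m.
J = πd⁴/32 = π(0.0656)⁴/32 = 1.818×10^-6 m⁴.
τ_max = T·r/J = 2938 × 0.0328 / 1.818×10^-6 = 5.300×10^7 Pa.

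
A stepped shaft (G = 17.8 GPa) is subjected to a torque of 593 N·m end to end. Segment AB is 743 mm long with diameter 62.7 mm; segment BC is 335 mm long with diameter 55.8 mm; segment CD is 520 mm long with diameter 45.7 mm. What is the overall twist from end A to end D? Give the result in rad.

J_AB = π(0.0627)⁴/32 = 1.52×10^-6 m⁴; J_BC = π(0.0558)⁴/32 = 9.52×10^-7 m⁴; J_CD = π(0.0457)⁴/32 = 4.28×10^-7 m⁴.
θ = (T/G)·Σ L_i/J_i = (593.0/17.8×10⁹)·(0.743/1.52×10^-6 + 0.335/9.52×10^-7 + 0.520/4.28×10^-7) = 0.06849 rad.

0.0685 rad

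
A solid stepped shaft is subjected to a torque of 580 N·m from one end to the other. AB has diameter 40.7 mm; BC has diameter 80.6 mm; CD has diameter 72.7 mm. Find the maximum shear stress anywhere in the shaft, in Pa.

4.38e7 Pa

Under the same torque, τ_max = 16T/(πd³) is largest where d is smallest — segment AB (d = 40.7 mm).
τ_max = 16·580.0/(π·(0.0407)³) = 4.381×10^7 Pa.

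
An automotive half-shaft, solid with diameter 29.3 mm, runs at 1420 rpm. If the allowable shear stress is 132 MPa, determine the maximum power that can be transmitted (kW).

J = πd⁴/32 = π(0.0293)⁴/32 = 7.236×10^-8 m⁴.
T_max = τ_allow·J/r = 1.32×10^8 × 7.236×10^-8 / 0.0146 = 651.9 N·m.
ω = 2π·1420/60 = 148.7 rad/s, so P_max = T_max·ω = 9.694×10^4 W.

96.9 kW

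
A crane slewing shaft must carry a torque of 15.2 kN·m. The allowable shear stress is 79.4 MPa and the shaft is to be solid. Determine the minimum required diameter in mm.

For a solid shaft τ_max = 16T/(πd³), so d = (16T/(π τ_allow))^(1/3) = (16·15200/(π·7.94×10^7))^(1/3) = 0.09916 m.

99.2 mm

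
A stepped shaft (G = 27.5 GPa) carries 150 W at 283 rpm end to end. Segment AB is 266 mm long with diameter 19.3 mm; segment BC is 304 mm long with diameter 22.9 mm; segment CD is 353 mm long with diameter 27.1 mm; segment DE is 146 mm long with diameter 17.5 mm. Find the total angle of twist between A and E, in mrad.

ω = 2π·283/60 = 29.64 rad/s, so T = P/ω = 150 / 29.64 = 5.061 N·m.
J_AB = π(0.0193)⁴/32 = 1.36×10^-8 m⁴; J_BC = π(0.0229)⁴/32 = 2.70×10^-8 m⁴; J_CD = π(0.0271)⁴/32 = 5.30×10^-8 m⁴; J_DE = π(0.0175)⁴/32 = 9.21×10^-9 m⁴.
θ = (T/G)·Σ L_i/J_i = (5.061/27.5×10⁹)·(0.266/1.36×10^-8 + 0.304/2.70×10^-8 + 0.353/5.30×10^-8 + 0.146/9.21×10^-9) = 9.812×10^-3 rad.

9.81 mrad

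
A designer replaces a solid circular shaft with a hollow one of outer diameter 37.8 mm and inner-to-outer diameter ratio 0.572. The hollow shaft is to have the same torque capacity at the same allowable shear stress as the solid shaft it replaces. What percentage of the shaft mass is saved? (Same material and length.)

27.4 %

Equal τ_max and T ⇒ the solid shaft needs d_s³ = d_o³(1−k⁴), so d_s = 37.8·(1−0.572⁴)^(1/3) = 36.40 mm.
Area ratio A_h/A_s = d_o²(1−k²)/d_s² = (1−k²)/(1−k⁴)^(2/3) = 0.7256.
Mass saving = 1 − 0.7256 = 27.4 %.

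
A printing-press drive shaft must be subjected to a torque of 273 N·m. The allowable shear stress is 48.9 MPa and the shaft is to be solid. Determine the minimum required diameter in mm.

For a solid shaft τ_max = 16T/(πd³), so d = (16T/(π τ_allow))^(1/3) = (16·273.0/(π·4.89×10^7))^(1/3) = 0.03052 m.

30.5 mm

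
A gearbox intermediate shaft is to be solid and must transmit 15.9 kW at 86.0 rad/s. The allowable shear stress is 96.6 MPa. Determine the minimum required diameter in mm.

21.4 mm

ω = 86.0 rad/s, so T = P/ω = 15.9×10³ / 86.00 = 184.9 N·m.
For a solid shaft τ_max = 16T/(πd³), so d = (16T/(π τ_allow))^(1/3) = (16·184.9/(π·9.66×10^7))^(1/3) = 0.02136 m.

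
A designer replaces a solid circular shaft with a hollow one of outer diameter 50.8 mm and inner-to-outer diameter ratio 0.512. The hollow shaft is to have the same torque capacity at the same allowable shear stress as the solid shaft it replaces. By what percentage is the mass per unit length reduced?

22.6 %

Equal τ_max and T ⇒ the solid shaft needs d_s³ = d_o³(1−k⁴), so d_s = 50.8·(1−0.512⁴)^(1/3) = 49.61 mm.
Area ratio A_h/A_s = d_o²(1−k²)/d_s² = (1−k²)/(1−k⁴)^(2/3) = 0.7737.
Mass saving = 1 − 0.7737 = 22.6 %.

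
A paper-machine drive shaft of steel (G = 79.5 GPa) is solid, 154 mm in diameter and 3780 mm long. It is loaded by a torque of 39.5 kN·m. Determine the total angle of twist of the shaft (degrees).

J = πd⁴/32 = π(0.154)⁴/32 = 5.522×10^-5 m⁴.
θ = T·L/(G·J) = 39500 × 3.78 / (79.5×10⁹ × 5.522×10^-5) = 0.03401 rad.

1.95°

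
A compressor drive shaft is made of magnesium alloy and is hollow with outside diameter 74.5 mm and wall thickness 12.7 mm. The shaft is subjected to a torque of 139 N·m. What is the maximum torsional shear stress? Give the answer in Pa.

2.11e6 Pa

J = π(d_o⁴ − d_i⁴)/32 = π(0.0745⁴ − 0.0491⁴)/32 = 2.454×10^-6 m⁴.
τ_max = T·r/J = 139.0 × 0.0372 / 2.454×10^-6 = 2.110×10^6 Pa.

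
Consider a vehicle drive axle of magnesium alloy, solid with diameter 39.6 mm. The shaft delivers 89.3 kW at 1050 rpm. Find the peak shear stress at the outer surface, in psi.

9660 psi

ω = 2π·1050/60 = 110.0 rad/s, so T = P/ω = 89.3×10³ / 110.0 = 812.1 N·m.
J = πd⁴/32 = π(0.0396)⁴/32 = 2.414×10^-7 m⁴.
τ_max = T·r/J = 812.1 × 0.0198 / 2.414×10^-7 = 6.661×10^7 Pa.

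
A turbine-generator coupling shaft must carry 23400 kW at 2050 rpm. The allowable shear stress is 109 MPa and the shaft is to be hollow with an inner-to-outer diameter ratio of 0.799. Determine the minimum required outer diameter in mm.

ω = 2π·2050/60 = 214.7 rad/s, so T = P/ω = 23400×10³ / 214.7 = 109000 N·m.
For a hollow shaft with d_i/d_o = 0.799: τ_max = 16T/(π d_o³ (1−k⁴)), so d_o = [16T/(π τ_allow (1−k⁴))]^(1/3) = [16·109000/(π·1.09×10^8·0.5924)]^(1/3) = 0.2049 m.

205 mm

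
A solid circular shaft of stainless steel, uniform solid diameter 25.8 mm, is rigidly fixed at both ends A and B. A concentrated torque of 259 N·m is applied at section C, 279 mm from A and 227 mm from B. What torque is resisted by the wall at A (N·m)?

With uniform GJ and both ends fixed, compatibility θ_AC = θ_CB gives T_A·a = T_B·b, together with T_A + T_B = T₀.
T_A = T₀·b/(a+b) = 259.0·227/506.0 = 116.2 N·m; T_B = 142.8 N·m.

116 N·m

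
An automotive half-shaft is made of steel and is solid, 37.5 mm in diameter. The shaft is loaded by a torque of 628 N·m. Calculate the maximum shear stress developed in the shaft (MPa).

60.7 MPa

J = πd⁴/32 = π(0.0375)⁴/32 = 1.941×10^-7 m⁴.
τ_max = T·r/J = 628.0 × 0.0187 / 1.941×10^-7 = 6.065×10^7 Pa.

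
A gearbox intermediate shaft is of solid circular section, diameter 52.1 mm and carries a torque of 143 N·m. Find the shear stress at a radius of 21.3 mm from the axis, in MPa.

J = πd⁴/32 = π(0.0521)⁴/32 = 7.234×10^-7 m⁴.
Shear stress varies linearly with radius: τ = T·r/J = 143.0 × 0.0213 / 7.234×10^-7 = 4.211×10^6 Pa.

4.21 MPa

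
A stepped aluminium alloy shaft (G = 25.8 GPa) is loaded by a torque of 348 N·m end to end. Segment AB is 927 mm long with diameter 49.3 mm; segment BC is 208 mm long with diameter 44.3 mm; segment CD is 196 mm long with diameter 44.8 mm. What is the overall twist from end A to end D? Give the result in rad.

0.0357 rad

J_AB = π(0.0493)⁴/32 = 5.80×10^-7 m⁴; J_BC = π(0.0443)⁴/32 = 3.78×10^-7 m⁴; J_CD = π(0.0448)⁴/32 = 3.95×10^-7 m⁴.
θ = (T/G)·Σ L_i/J_i = (348.0/25.8×10⁹)·(0.927/5.80×10^-7 + 0.208/3.78×10^-7 + 0.196/3.95×10^-7) = 0.03567 rad.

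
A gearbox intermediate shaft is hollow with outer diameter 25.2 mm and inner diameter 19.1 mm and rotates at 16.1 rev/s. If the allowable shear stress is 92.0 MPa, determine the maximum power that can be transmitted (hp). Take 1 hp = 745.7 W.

J = π(d_o⁴ − d_i⁴)/32 = π(0.0252⁴ − 0.0191⁴)/32 = 2.653×10^-8 m⁴.
T_max = τ_allow·J/r = 9.20×10^7 × 2.653×10^-8 / 0.0126 = 193.7 N·m.
ω = 2π·16.1 = 101.2 rad/s, so P_max = T_max·ω = 1.959×10^4 W.

26.3 hp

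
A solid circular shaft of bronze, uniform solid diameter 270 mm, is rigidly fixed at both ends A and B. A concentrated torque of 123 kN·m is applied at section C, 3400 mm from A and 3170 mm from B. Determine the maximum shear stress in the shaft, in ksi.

With uniform GJ and both ends fixed, compatibility θ_AC = θ_CB gives T_A·a = T_B·b, together with T_A + T_B = T₀.
T_A = T₀·b/(a+b) = 123000·3170/6570 = 59350 N·m; T_B = 63650 N·m.
τ in each portion: τ_AC = 1.54×10^7 Pa, τ_CB = 1.65×10^7 Pa; maximum is in CB.
τ_max = T_CB·r/J = 63650·0.135/5.22×10^-4 = 1.647×10^7 Pa.

2.39 ksi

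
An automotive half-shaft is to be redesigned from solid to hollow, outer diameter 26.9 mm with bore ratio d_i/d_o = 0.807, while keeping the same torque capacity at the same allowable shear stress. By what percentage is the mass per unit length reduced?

49.6 %

Equal τ_max and T ⇒ the solid shaft needs d_s³ = d_o³(1−k⁴), so d_s = 26.9·(1−0.807⁴)^(1/3) = 22.38 mm.
Area ratio A_h/A_s = d_o²(1−k²)/d_s² = (1−k²)/(1−k⁴)^(2/3) = 0.5038.
Mass saving = 1 − 0.5038 = 49.6 %.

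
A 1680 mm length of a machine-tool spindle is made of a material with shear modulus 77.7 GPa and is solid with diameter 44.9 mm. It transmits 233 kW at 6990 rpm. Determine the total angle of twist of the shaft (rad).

0.0172 rad

ω = 2π·6990/60 = 732.0 rad/s, so T = P/ω = 233×10³ / 732.0 = 318.3 N·m.
J = πd⁴/32 = π(0.0449)⁴/32 = 3.990×10^-7 m⁴.
θ = T·L/(G·J) = 318.3 × 1.68 / (77.7×10⁹ × 3.990×10^-7) = 0.01725 rad.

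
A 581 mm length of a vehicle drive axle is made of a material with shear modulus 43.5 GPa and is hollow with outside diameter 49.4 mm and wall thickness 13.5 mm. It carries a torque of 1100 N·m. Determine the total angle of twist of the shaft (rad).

0.0262 rad

J = π(d_o⁴ − d_i⁴)/32 = π(0.0494⁴ − 0.0224⁴)/32 = 5.599×10^-7 m⁴.
θ = T·L/(G·J) = 1100 × 0.581 / (43.5×10⁹ × 5.599×10^-7) = 0.02624 rad.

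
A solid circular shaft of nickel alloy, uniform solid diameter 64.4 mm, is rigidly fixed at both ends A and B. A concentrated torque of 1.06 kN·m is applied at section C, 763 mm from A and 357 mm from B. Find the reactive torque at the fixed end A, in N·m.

With uniform GJ and both ends fixed, compatibility θ_AC = θ_CB gives T_A·a = T_B·b, together with T_A + T_B = T₀.
T_A = T₀·b/(a+b) = 1060·357/1120 = 337.9 N·m; T_B = 722.1 N·m.

338 N·m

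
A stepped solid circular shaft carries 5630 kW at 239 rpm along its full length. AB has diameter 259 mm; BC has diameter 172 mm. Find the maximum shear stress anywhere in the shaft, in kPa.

225000 kPa

ω = 2π·239/60 = 25.03 rad/s, so T = P/ω = 5630×10³ / 25.03 = 224900 N·m.
Under the same torque, τ_max = 16T/(πd³) is largest where d is smallest — segment BC (d = 172 mm).
τ_max = 16·224900/(π·(0.172)³) = 2.251×10^8 Pa.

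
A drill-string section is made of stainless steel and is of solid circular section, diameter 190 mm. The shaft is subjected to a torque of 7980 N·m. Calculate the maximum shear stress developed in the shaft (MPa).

5.93 MPa

J = πd⁴/32 = π(0.190)⁴/32 = 1.279×10^-4 m⁴.
τ_max = T·r/J = 7980 × 0.0950 / 1.279×10^-4 = 5.925×10^6 Pa.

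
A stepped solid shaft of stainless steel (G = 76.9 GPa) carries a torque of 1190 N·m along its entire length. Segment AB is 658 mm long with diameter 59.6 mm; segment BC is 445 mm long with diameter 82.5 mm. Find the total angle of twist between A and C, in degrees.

J_AB = π(0.0596)⁴/32 = 1.24×10^-6 m⁴; J_BC = π(0.0825)⁴/32 = 4.55×10^-6 m⁴.
θ = (T/G)·Σ L_i/J_i = (1190/76.9×10⁹)·(0.658/1.24×10^-6 + 0.445/4.55×10^-6) = 9.734×10^-3 rad.

0.558°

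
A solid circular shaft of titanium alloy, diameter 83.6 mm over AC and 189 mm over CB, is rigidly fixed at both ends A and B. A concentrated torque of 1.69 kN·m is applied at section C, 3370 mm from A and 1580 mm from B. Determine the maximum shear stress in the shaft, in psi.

Compatibility: T_A·a/J_AC = T_B·b/J_CB with T_A + T_B = T₀.
J_AC = 4.80×10^-6 m⁴, J_CB = 1.25×10^-4 m⁴, so T_A = T₀·(J_AC/a)/((J_AC/a)+(J_CB/b)) = 29.80 N·m, T_B = 1660 N·m.
τ in each portion: τ_AC = 2.60×10^5 Pa, τ_CB = 1.25×10^6 Pa; maximum is in CB.
τ_max = T_CB·r/J = 1660·0.0945/1.25×10^-4 = 1.252×10^6 Pa.

182 psi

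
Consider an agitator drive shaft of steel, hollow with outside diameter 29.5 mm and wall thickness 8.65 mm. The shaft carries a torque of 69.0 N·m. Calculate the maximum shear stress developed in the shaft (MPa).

14.1 MPa

J = π(d_o⁴ − d_i⁴)/32 = π(0.0295⁴ − 0.0122⁴)/32 = 7.218×10^-8 m⁴.
τ_max = T·r/J = 69.00 × 0.0147 / 7.218×10^-8 = 1.410×10^7 Pa.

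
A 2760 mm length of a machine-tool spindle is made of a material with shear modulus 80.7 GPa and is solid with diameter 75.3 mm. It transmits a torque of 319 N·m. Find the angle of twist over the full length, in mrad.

J = πd⁴/32 = π(0.0753)⁴/32 = 3.156×10^-6 m⁴.
θ = T·L/(G·J) = 319.0 × 2.76 / (80.7×10⁹ × 3.156×10^-6) = 3.457×10^-3 rad.

3.46 mrad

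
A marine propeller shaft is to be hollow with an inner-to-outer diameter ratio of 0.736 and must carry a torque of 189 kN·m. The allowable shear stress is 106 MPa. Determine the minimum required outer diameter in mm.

234 mm

For a hollow shaft with d_i/d_o = 0.736: τ_max = 16T/(π d_o³ (1−k⁴)), so d_o = [16T/(π τ_allow (1−k⁴))]^(1/3) = [16·189000/(π·1.06×10^8·0.7066)]^(1/3) = 0.2342 m.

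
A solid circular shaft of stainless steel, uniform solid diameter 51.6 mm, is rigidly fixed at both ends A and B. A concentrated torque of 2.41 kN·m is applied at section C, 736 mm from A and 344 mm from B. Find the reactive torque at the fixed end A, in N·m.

With uniform GJ and both ends fixed, compatibility θ_AC = θ_CB gives T_A·a = T_B·b, together with T_A + T_B = T₀.
T_A = T₀·b/(a+b) = 2410·344/1080 = 767.6 N·m; T_B = 1642 N·m.

768 N·m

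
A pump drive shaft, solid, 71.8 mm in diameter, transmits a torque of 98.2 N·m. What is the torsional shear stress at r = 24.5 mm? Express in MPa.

J = πd⁴/32 = π(0.0718)⁴/32 = 2.609×10^-6 m⁴.
Shear stress varies linearly with radius: τ = T·r/J = 98.20 × 0.0245 / 2.609×10^-6 = 9.221×10^5 Pa.

0.922 MPa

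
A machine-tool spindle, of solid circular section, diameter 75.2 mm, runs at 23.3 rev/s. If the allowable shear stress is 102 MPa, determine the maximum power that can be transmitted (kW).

1250 kW

J = πd⁴/32 = π(0.0752)⁴/32 = 3.140×10^-6 m⁴.
T_max = τ_allow·J/r = 1.02×10^8 × 3.140×10^-6 / 0.0376 = 8517 N·m.
ω = 2π·23.3 = 146.4 rad/s, so P_max = T_max·ω = 1.247×10^6 W.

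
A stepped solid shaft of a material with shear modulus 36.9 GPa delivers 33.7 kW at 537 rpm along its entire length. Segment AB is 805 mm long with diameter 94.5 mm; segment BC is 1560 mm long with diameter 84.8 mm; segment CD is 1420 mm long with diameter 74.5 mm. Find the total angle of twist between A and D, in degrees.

0.819°

ω = 2π·537/60 = 56.23 rad/s, so T = P/ω = 33.7×10³ / 56.23 = 599.3 N·m.
J_AB = π(0.0945)⁴/32 = 7.83×10^-6 m⁴; J_BC = π(0.0848)⁴/32 = 5.08×10^-6 m⁴; J_CD = π(0.0745)⁴/32 = 3.02×10^-6 m⁴.
θ = (T/G)·Σ L_i/J_i = (599.3/36.9×10⁹)·(0.805/7.83×10^-6 + 1.56/5.08×10^-6 + 1.42/3.02×10^-6) = 0.01429 rad.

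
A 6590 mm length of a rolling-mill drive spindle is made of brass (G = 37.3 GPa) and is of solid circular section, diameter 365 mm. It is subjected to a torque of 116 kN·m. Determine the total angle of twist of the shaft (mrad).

11.8 mrad

J = πd⁴/32 = π(0.365)⁴/32 = 1.742×10^-3 m⁴.
θ = T·L/(G·J) = 116000 × 6.59 / (37.3×10⁹ × 1.742×10^-3) = 0.01176 rad.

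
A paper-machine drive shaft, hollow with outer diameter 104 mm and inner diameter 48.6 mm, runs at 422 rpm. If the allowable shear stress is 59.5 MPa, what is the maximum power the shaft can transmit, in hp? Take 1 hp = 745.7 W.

J = π(d_o⁴ − d_i⁴)/32 = π(0.104⁴ − 0.0486⁴)/32 = 1.094×10^-5 m⁴.
T_max = τ_allow·J/r = 5.95×10^7 × 1.094×10^-5 / 0.0520 = 12510 N·m.
ω = 2π·422/60 = 44.19 rad/s, so P_max = T_max·ω = 5.531×10^5 W.

742 hp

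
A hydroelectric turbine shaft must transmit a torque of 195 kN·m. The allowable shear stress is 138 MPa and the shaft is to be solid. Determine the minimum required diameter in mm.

193 mm

For a solid shaft τ_max = 16T/(πd³), so d = (16T/(π τ_allow))^(1/3) = (16·195000/(π·1.38×10^8))^(1/3) = 0.1931 m.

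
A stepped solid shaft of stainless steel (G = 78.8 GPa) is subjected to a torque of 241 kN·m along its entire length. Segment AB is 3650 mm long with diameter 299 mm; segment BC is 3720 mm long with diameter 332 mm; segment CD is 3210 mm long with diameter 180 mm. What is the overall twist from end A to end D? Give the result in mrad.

J_AB = π(0.299)⁴/32 = 7.85×10^-4 m⁴; J_BC = π(0.332)⁴/32 = 1.19×10^-3 m⁴; J_CD = π(0.180)⁴/32 = 1.03×10^-4 m⁴.
θ = (T/G)·Σ L_i/J_i = (241000/78.8×10⁹)·(3.65/7.85×10^-4 + 3.72/1.19×10^-3 + 3.21/1.03×10^-4) = 0.1190 rad.

119 mrad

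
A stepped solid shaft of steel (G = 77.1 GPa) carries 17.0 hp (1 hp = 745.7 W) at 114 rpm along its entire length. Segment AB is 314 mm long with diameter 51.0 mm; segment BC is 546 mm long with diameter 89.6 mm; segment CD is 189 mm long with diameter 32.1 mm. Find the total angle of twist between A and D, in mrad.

32.7 mrad

ω = 2π·114/60 = 11.94 rad/s, so T = P/ω = 17.0×745.7 / 11.94 = 1062 N·m.
J_AB = π(0.0510)⁴/32 = 6.64×10^-7 m⁴; J_BC = π(0.0896)⁴/32 = 6.33×10^-6 m⁴; J_CD = π(0.0321)⁴/32 = 1.04×10^-7 m⁴.
θ = (T/G)·Σ L_i/J_i = (1062/77.1×10⁹)·(0.314/6.64×10^-7 + 0.546/6.33×10^-6 + 0.189/1.04×10^-7) = 0.03267 rad.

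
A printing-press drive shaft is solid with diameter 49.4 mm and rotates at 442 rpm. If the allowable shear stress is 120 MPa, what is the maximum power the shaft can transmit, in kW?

131 kW

J = πd⁴/32 = π(0.0494)⁴/32 = 5.847×10^-7 m⁴.
T_max = τ_allow·J/r = 1.20×10^8 × 5.847×10^-7 / 0.0247 = 2840 N·m.
ω = 2π·442/60 = 46.29 rad/s, so P_max = T_max·ω = 1.315×10^5 W.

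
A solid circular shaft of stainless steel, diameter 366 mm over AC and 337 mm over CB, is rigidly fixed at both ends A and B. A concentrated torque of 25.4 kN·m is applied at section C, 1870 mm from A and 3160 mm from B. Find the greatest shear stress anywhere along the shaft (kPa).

1850 kPa

Compatibility: T_A·a/J_AC = T_B·b/J_CB with T_A + T_B = T₀.
J_AC = 1.76×10^-3 m⁴, J_CB = 1.27×10^-3 m⁴, so T_A = T₀·(J_AC/a)/((J_AC/a)+(J_CB/b)) = 17820 N·m, T_B = 7580 N·m.
τ in each portion: τ_AC = 1.85×10^6 Pa, τ_CB = 1.01×10^6 Pa; maximum is in AC.
τ_max = T_AC·r/J = 17820·0.183/1.76×10^-3 = 1.851×10^6 Pa.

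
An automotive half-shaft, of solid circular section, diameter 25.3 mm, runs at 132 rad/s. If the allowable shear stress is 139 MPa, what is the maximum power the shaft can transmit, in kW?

J = πd⁴/32 = π(0.0253)⁴/32 = 4.022×10^-8 m⁴.
T_max = τ_allow·J/r = 1.39×10^8 × 4.022×10^-8 / 0.0126 = 442.0 N·m.
ω = 132 rad/s, so P_max = T_max·ω = 5.834×10^4 W.

58.3 kW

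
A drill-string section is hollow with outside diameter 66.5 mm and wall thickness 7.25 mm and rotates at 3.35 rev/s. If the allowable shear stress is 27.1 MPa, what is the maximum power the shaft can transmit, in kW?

20.6 kW

J = π(d_o⁴ − d_i⁴)/32 = π(0.0665⁴ − 0.0520⁴)/32 = 1.202×10^-6 m⁴.
T_max = τ_allow·J/r = 2.71×10^7 × 1.202×10^-6 / 0.0333 = 979.8 N·m.
ω = 2π·3.35 = 21.05 rad/s, so P_max = T_max·ω = 2.062×10^4 W.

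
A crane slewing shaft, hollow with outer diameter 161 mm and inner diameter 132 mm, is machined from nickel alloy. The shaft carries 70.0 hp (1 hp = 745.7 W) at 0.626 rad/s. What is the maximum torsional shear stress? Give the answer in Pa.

ω = 0.626 rad/s, so T = P/ω = 70.0×745.7 / 0.6260 = 83380 N·m.
J = π(d_o⁴ − d_i⁴)/32 = π(0.161⁴ − 0.132⁴)/32 = 3.616×10^-5 m⁴.
τ_max = T·r/J = 83380 × 0.0805 / 3.616×10^-5 = 1.856×10^8 Pa.

1.86e8 Pa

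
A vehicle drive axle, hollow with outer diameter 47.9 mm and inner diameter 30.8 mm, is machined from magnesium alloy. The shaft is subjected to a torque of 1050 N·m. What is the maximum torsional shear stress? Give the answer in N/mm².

58.7 N/mm²

J = π(d_o⁴ − d_i⁴)/32 = π(0.0479⁴ − 0.0308⁴)/32 = 4.285×10^-7 m⁴.
τ_max = T·r/J = 1050 × 0.0239 / 4.285×10^-7 = 5.869×10^7 Pa.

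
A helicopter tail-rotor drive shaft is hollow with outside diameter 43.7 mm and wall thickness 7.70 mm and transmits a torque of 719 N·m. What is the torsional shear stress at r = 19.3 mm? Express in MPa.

47.0 MPa

J = π(d_o⁴ − d_i⁴)/32 = π(0.0437⁴ − 0.0283⁴)/32 = 2.951×10^-7 m⁴.
Shear stress varies linearly with radius: τ = T·r/J = 719.0 × 0.0193 / 2.951×10^-7 = 4.703×10^7 Pa.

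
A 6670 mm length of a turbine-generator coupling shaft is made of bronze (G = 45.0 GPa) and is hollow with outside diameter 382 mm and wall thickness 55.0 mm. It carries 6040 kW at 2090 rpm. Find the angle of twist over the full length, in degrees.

ω = 2π·2090/60 = 218.9 rad/s, so T = P/ω = 6040×10³ / 218.9 = 27600 N·m.
J = π(d_o⁴ − d_i⁴)/32 = π(0.382⁴ − 0.272⁴)/32 = 1.553×10^-3 m⁴.
θ = T·L/(G·J) = 27600 × 6.67 / (45.0×10⁹ × 1.553×10^-3) = 2.634×10^-3 rad.

0.151°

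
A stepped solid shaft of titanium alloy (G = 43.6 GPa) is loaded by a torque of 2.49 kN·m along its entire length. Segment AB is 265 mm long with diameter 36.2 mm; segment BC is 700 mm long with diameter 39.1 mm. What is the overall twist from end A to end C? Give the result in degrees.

15.1°

J_AB = π(0.0362)⁴/32 = 1.69×10^-7 m⁴; J_BC = π(0.0391)⁴/32 = 2.29×10^-7 m⁴.
θ = (T/G)·Σ L_i/J_i = (2490/43.6×10⁹)·(0.265/1.69×10^-7 + 0.700/2.29×10^-7) = 0.2640 rad.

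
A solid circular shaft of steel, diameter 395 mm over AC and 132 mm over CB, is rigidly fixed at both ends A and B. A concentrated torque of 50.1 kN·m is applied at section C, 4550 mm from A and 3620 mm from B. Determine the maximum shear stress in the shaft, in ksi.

Compatibility: T_A·a/J_AC = T_B·b/J_CB with T_A + T_B = T₀.
J_AC = 2.39×10^-3 m⁴, J_CB = 2.98×10^-5 m⁴, so T_A = T₀·(J_AC/a)/((J_AC/a)+(J_CB/b)) = 49330 N·m, T_B = 773.2 N·m.
τ in each portion: τ_AC = 4.08×10^6 Pa, τ_CB = 1.71×10^6 Pa; maximum is in AC.
τ_max = T_AC·r/J = 49330·0.198/2.39×10^-3 = 4.076×10^6 Pa.

0.591 ksi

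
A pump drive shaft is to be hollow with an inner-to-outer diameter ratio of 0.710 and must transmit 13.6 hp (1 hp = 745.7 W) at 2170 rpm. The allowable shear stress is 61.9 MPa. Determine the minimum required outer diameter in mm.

17.0 mm

ω = 2π·2170/60 = 227.2 rad/s, so T = P/ω = 13.6×745.7 / 227.2 = 44.63 N·m.
For a hollow shaft with d_i/d_o = 0.710: τ_max = 16T/(π d_o³ (1−k⁴)), so d_o = [16T/(π τ_allow (1−k⁴))]^(1/3) = [16·44.63/(π·6.19×10^7·0.7459)]^(1/3) = 0.01701 m.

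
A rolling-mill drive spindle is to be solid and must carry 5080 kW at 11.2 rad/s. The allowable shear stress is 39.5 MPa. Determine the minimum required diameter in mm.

ω = 11.2 rad/s, so T = P/ω = 5080×10³ / 11.20 = 453600 N·m.
For a solid shaft τ_max = 16T/(πd³), so d = (16T/(π τ_allow))^(1/3) = (16·453600/(π·3.95×10^7))^(1/3) = 0.3882 m.

388 mm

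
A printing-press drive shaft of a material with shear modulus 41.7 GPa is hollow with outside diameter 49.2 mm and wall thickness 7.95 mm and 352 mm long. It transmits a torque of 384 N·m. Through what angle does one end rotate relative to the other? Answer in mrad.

7.13 mrad

J = π(d_o⁴ − d_i⁴)/32 = π(0.0492⁴ − 0.0333⁴)/32 = 4.545×10^-7 m⁴.
θ = T·L/(G·J) = 384.0 × 0.352 / (41.7×10⁹ × 4.545×10^-7) = 7.131×10^-3 rad.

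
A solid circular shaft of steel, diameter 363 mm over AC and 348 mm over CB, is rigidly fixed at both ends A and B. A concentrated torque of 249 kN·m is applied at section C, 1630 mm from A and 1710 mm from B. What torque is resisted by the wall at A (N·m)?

Compatibility: T_A·a/J_AC = T_B·b/J_CB with T_A + T_B = T₀.
J_AC = 1.70×10^-3 m⁴, J_CB = 1.44×10^-3 m⁴, so T_A = T₀·(J_AC/a)/((J_AC/a)+(J_CB/b)) = 137900 N·m, T_B = 111100 N·m.

138000 N·m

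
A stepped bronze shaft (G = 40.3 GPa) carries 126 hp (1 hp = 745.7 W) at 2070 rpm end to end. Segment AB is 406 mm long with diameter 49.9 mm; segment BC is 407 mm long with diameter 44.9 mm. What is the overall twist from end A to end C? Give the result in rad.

ω = 2π·2070/60 = 216.8 rad/s, so T = P/ω = 126×745.7 / 216.8 = 433.4 N·m.
J_AB = π(0.0499)⁴/32 = 6.09×10^-7 m⁴; J_BC = π(0.0449)⁴/32 = 3.99×10^-7 m⁴.
θ = (T/G)·Σ L_i/J_i = (433.4/40.3×10⁹)·(0.406/6.09×10^-7 + 0.407/3.99×10^-7) = 0.01814 rad.

0.0181 rad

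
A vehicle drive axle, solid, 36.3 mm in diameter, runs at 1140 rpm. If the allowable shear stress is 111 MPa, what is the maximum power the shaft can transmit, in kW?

J = πd⁴/32 = π(0.0363)⁴/32 = 1.705×10^-7 m⁴.
T_max = τ_allow·J/r = 1.11×10^8 × 1.705×10^-7 / 0.0181 = 1042 N·m.
ω = 2π·1140/60 = 119.4 rad/s, so P_max = T_max·ω = 1.245×10^5 W.

124 kW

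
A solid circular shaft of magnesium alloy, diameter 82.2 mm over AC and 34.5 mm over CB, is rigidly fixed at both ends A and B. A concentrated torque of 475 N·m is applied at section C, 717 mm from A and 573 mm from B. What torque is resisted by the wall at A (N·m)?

457 N·m

Compatibility: T_A·a/J_AC = T_B·b/J_CB with T_A + T_B = T₀.
J_AC = 4.48×10^-6 m⁴, J_CB = 1.39×10^-7 m⁴, so T_A = T₀·(J_AC/a)/((J_AC/a)+(J_CB/b)) = 457.2 N·m, T_B = 17.75 N·m.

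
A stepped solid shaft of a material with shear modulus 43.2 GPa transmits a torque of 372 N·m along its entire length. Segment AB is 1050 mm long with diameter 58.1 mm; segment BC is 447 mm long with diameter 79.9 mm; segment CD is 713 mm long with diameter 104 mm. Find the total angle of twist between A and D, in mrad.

J_AB = π(0.0581)⁴/32 = 1.12×10^-6 m⁴; J_BC = π(0.0799)⁴/32 = 4.00×10^-6 m⁴; J_CD = π(0.104)⁴/32 = 1.15×10^-5 m⁴.
θ = (T/G)·Σ L_i/J_i = (372.0/43.2×10⁹)·(1.05/1.12×10^-6 + 0.447/4.00×10^-6 + 0.713/1.15×10^-5) = 9.579×10^-3 rad.

9.58 mrad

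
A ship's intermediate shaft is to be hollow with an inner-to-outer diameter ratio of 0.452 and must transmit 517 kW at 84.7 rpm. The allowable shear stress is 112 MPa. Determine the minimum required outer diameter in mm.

140 mm

ω = 2π·84.7/60 = 8.870 rad/s, so T = P/ω = 517×10³ / 8.870 = 58290 N·m.
For a hollow shaft with d_i/d_o = 0.452: τ_max = 16T/(π d_o³ (1−k⁴)), so d_o = [16T/(π τ_allow (1−k⁴))]^(1/3) = [16·58290/(π·1.12×10^8·0.9583)]^(1/3) = 0.1404 m.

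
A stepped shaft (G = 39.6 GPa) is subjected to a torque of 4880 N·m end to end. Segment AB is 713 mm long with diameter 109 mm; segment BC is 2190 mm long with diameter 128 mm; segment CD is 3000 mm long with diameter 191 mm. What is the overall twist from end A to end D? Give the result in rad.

J_AB = π(0.109)⁴/32 = 1.39×10^-5 m⁴; J_BC = π(0.128)⁴/32 = 2.64×10^-5 m⁴; J_CD = π(0.191)⁴/32 = 1.31×10^-4 m⁴.
θ = (T/G)·Σ L_i/J_i = (4880/39.6×10⁹)·(0.713/1.39×10^-5 + 2.19/2.64×10^-5 + 3.00/1.31×10^-4) = 0.01941 rad.

0.0194 rad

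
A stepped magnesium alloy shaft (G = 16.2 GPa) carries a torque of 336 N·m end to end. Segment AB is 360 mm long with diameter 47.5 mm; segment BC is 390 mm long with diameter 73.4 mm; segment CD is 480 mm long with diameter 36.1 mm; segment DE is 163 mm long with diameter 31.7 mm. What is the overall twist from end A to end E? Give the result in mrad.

J_AB = π(0.0475)⁴/32 = 5.00×10^-7 m⁴; J_BC = π(0.0734)⁴/32 = 2.85×10^-6 m⁴; J_CD = π(0.0361)⁴/32 = 1.67×10^-7 m⁴; J_DE = π(0.0317)⁴/32 = 9.91×10^-8 m⁴.
θ = (T/G)·Σ L_i/J_i = (336.0/16.2×10⁹)·(0.360/5.00×10^-7 + 0.390/2.85×10^-6 + 0.480/1.67×10^-7 + 0.163/9.91×10^-8) = 0.1116 rad.

112 mrad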